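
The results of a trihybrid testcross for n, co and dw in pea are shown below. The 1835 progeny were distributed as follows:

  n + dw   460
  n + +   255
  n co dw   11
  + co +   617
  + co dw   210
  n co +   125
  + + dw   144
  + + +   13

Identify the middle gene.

co

The two most frequent reciprocal classes, n + dw and + co +, are the parental types, so the F1 was n + dw / + co +.
The two rarest classes, n co dw and + + +, are the double crossovers. Comparing them with the parentals, only the co allele has switched, so co is the middle locus and the order is dw – co – n.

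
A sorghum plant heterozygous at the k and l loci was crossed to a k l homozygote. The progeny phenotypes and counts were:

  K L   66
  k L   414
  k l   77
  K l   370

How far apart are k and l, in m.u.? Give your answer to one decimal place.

15.4 m.u.

The two most frequent classes, K l (370) and k L (414), are the parental types, so the F1 was K l / k L.
The recombinant classes are K L and k l: 66 + 77 = 143.
Recombination frequency = 143/927 = 0.1543 ≈ 15.4%, i.e. 15.4 m.u.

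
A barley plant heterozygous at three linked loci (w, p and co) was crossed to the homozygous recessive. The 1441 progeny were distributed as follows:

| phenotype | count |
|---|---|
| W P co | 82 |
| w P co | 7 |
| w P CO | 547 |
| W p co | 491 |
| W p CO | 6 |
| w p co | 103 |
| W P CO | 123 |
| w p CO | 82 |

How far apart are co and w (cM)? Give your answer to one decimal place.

The two most frequent reciprocal classes, w P CO and W p co, are the parental types, so the F1 was w P CO / W p co.
The two rarest classes, w P co and W p CO, are the double crossovers. Comparing them with the parentals, only the co allele has switched, so co is the middle locus and the order is w – co – p.
Crossovers in the w–co interval produce the single-crossover classes W P CO and w p co (123 + 103 = 226) plus the double crossovers (13).
RF(w–co) = (226 + 13) / 1441 = 239/1441 = 0.1659 → 16.6 cM.

16.6 cM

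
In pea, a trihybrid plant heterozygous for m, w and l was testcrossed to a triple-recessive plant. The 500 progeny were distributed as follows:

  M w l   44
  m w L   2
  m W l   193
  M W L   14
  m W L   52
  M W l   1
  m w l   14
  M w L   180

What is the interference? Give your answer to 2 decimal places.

The two most frequent reciprocal classes, m W l and M w L, are the parental types, so the F1 was m W l / M w L.
The two rarest classes, M W l and m w L, are the double crossovers. Comparing them with the parentals, only the m allele has switched, so m is the middle locus and the order is l – m – w.
l–m: (96 + 3)/500 = 0.1980; m–w: (28 + 3)/500 = 0.0620.
Expected DCO frequency = 0.1980 × 0.0620 ≈ 0.01228; observed = 3/500 ≈ 0.00600.
Coefficient of coincidence = 0.00600/0.01228 ≈ 0.49; interference = 1 − 0.49 = 0.51.

0.51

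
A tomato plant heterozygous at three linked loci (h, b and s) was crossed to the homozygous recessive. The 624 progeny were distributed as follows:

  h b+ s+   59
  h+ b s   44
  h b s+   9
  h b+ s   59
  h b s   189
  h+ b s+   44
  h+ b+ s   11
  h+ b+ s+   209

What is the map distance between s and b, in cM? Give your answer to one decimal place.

The two most frequent reciprocal classes, h b s and h+ b+ s+, are the parental types, so the F1 was h b s / h+ b+ s+.
The two rarest classes, h b s+ and h+ b+ s, are the double crossovers. Comparing them with the parentals, only the s allele has switched, so s is the middle locus and the order is b – s – h.
Crossovers in the b–s interval produce the single-crossover classes h b+ s and h+ b s+ (59 + 44 = 103) plus the double crossovers (20).
RF(b–s) = (103 + 20) / 624 = 123/624 = 0.1971 → 19.7 cM.

19.7 cM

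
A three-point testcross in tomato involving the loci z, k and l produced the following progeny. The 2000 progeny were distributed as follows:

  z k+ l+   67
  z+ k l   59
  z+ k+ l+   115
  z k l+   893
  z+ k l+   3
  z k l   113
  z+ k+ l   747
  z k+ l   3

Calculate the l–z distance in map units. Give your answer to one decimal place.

11.7 map units

The two most frequent reciprocal classes, z k l+ and z+ k+ l, are the parental types, so the F1 was z k l+ / z+ k+ l.
The two rarest classes, z+ k l+ and z k+ l, are the double crossovers. Comparing them with the parentals, only the z allele has switched, so z is the middle locus and the order is l – z – k.
Crossovers in the l–z interval produce the single-crossover classes z k l and z+ k+ l+ (113 + 115 = 228) plus the double crossovers (6).
RF(l–z) = (228 + 6) / 2000 = 234/2000 = 0.1170 → 11.7 map units.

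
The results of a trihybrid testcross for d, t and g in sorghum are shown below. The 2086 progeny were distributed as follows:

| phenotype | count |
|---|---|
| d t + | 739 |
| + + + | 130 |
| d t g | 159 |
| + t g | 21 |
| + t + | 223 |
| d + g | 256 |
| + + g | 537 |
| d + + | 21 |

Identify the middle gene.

t

The two most frequent reciprocal classes, d t + and + + g, are the parental types, so the F1 was d t + / + + g.
The two rarest classes, d + + and + t g, are the double crossovers. Comparing them with the parentals, only the t allele has switched, so t is the middle locus and the order is d – t – g.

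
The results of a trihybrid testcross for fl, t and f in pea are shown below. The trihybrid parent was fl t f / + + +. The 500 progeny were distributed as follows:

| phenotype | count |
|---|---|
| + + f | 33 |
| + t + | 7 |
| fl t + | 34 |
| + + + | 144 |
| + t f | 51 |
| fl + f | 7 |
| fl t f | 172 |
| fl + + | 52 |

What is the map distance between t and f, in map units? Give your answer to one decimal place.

The two rarest classes, fl + f and + t +, are the double crossovers. Comparing them with the parentals, only the t allele has switched, so t is the middle locus and the order is f – t – fl.
Crossovers in the f–t interval produce the single-crossover classes fl t + and + + f (34 + 33 = 67) plus the double crossovers (14).
RF(f–t) = (67 + 14) / 500 = 81/500 = 0.1620 → 16.2 map units.

16.2 map units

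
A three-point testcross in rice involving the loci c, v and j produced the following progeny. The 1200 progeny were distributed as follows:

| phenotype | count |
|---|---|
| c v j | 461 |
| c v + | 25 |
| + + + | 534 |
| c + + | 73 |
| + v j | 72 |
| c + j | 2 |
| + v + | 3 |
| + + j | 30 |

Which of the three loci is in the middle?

The two most frequent reciprocal classes, c v j and + + +, are the parental types, so the F1 was c v j / + + +.
The two rarest classes, c + j and + v +, are the double crossovers. Comparing them with the parentals, only the v allele has switched, so v is the middle locus and the order is c – v – j.

v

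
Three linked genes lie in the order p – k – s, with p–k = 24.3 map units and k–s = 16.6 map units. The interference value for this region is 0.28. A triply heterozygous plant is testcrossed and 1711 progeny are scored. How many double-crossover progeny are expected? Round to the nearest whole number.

Map distances give recombination frequencies of 0.243 and 0.166 for the two intervals.
With interference 0.28 (so coincidence = 0.72), expected double-crossover frequency = 0.243 × 0.166 × 0.72 = 0.02904.
Expected number = 0.02904 × 1711 = 49.69 ≈ 50.

50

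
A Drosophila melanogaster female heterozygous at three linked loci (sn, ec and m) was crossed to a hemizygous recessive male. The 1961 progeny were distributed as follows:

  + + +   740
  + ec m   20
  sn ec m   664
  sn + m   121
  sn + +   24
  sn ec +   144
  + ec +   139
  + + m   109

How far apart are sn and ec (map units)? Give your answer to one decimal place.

The two most frequent reciprocal classes, sn ec m and + + +, are the parental types, so the F1 was sn ec m / + + +.
The two rarest classes, + ec m and sn + +, are the double crossovers. Comparing them with the parentals, only the sn allele has switched, so sn is the middle locus and the order is m – sn – ec.
Crossovers in the sn–ec interval produce the single-crossover classes sn + m and + ec + (121 + 139 = 260) plus the double crossovers (44).
RF(sn–ec) = (260 + 44) / 1961 = 304/1961 = 0.1550 → 15.5 map units.

15.5 map units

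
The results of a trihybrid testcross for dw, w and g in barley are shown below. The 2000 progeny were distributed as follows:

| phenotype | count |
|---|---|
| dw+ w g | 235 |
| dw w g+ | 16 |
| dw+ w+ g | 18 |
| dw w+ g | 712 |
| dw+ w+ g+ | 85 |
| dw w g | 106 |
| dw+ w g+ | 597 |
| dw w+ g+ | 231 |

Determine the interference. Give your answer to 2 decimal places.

The two most frequent reciprocal classes, dw w+ g and dw+ w g+, are the parental types, so the F1 was dw w+ g / dw+ w g+.
The two rarest classes, dw+ w+ g and dw w g+, are the double crossovers. Comparing them with the parentals, only the dw allele has switched, so dw is the middle locus and the order is w – dw – g.
w–dw: (191 + 34)/2000 = 0.1125; dw–g: (466 + 34)/2000 = 0.2500.
Expected DCO frequency = 0.1125 × 0.2500 ≈ 0.02813; observed = 34/2000 ≈ 0.01700.
Coefficient of coincidence = 0.01700/0.02813 ≈ 0.60; interference = 1 − 0.60 = 0.40.

0.40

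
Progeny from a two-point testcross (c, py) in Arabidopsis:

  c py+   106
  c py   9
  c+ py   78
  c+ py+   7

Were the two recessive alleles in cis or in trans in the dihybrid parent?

trans

The two most frequent classes are c+ py (78) and c py+ (106); these are the parental (non-recombinant) types.
So the F1 carried c+ py on one chromosome and c py+ on the other — the recessive alleles are on opposite chromosomes (trans / repulsion).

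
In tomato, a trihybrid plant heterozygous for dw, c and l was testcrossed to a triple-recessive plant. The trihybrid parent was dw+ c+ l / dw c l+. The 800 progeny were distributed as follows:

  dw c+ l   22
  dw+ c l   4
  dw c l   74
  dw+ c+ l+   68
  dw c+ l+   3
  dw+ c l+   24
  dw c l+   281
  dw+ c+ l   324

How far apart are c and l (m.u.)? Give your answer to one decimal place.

18.6 m.u.

The two rarest classes, dw+ c l and dw c+ l+, are the double crossovers. Comparing them with the parentals, only the c allele has switched, so c is the middle locus and the order is l – c – dw.
Crossovers in the l–c interval produce the single-crossover classes dw+ c+ l+ and dw c l (68 + 74 = 142) plus the double crossovers (7).
RF(l–c) = (142 + 7) / 800 = 149/800 = 0.1862 → 18.6 m.u.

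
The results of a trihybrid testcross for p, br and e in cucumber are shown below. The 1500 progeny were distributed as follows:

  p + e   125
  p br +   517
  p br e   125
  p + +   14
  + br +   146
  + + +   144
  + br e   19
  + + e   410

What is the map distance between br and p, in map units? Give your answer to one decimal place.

20.3 map units

The two most frequent reciprocal classes, p br + and + + e, are the parental types, so the F1 was p br + / + + e.
The two rarest classes, p + + and + br e, are the double crossovers. Comparing them with the parentals, only the br allele has switched, so br is the middle locus and the order is p – br – e.
Crossovers in the p–br interval produce the single-crossover classes + br + and p + e (146 + 125 = 271) plus the double crossovers (33).
RF(p–br) = (271 + 33) / 1500 = 304/1500 = 0.2027 → 20.3 map units.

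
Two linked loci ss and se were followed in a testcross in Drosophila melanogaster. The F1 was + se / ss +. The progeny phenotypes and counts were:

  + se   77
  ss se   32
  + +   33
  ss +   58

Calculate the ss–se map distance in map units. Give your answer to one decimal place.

32.5 map units

The recombinant classes are + + and ss se: 33 + 32 = 65.
Recombination frequency = 65/200 = 0.3250 ≈ 32.5%, i.e. 32.5 map units.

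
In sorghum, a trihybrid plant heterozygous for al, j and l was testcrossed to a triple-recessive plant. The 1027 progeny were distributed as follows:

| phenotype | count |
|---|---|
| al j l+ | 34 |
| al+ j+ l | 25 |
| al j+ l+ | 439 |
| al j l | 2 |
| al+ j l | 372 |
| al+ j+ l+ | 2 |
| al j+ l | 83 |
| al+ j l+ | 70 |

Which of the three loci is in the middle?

The two most frequent reciprocal classes, al j+ l+ and al+ j l, are the parental types, so the F1 was al j+ l+ / al+ j l.
The two rarest classes, al+ j+ l+ and al j l, are the double crossovers. Comparing them with the parentals, only the al allele has switched, so al is the middle locus and the order is l – al – j.

al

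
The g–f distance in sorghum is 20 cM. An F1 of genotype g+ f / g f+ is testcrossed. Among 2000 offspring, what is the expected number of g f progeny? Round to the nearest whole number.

200

A map distance of 20 cM corresponds to a recombination frequency of 0.200.
The F1 is g+ f / g f+, so g f is a recombinant gamete class with expected frequency r/2 = 0.200/2 = 0.1000.
Expected number = 0.1000 × 2000 = 200.00 ≈ 200.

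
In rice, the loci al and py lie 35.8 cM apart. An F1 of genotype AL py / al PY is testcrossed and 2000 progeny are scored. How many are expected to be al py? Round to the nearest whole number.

358

A map distance of 35.8 cM corresponds to a recombination frequency of 0.358.
The F1 is AL py / al PY, so al py is a recombinant gamete class with expected frequency r/2 = 0.358/2 = 0.1790.
Expected number = 0.1790 × 2000 = 358.00 ≈ 358.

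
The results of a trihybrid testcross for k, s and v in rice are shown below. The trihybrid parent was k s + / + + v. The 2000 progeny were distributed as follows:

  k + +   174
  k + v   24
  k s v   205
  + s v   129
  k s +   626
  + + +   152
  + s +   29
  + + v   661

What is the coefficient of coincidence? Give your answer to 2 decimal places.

The two rarest classes, + s + and k + v, are the double crossovers. Comparing them with the parentals, only the k allele has switched, so k is the middle locus and the order is s – k – v.
s–k: (303 + 53)/2000 = 0.1780; k–v: (357 + 53)/2000 = 0.2050.
Expected DCO frequency = 0.1780 × 0.2050 ≈ 0.03649; observed = 53/2000 ≈ 0.02650.
Coefficient of coincidence = 0.02650/0.03649 ≈ 0.73.

0.73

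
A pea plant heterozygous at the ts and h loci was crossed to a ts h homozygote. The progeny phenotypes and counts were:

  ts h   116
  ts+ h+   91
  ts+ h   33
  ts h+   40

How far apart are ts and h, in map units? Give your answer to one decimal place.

26.1 map units

The two most frequent classes, ts+ h+ (91) and ts h (116), are the parental types, so the F1 was ts+ h+ / ts h.
The recombinant classes are ts+ h and ts h+: 33 + 40 = 73.
Recombination frequency = 73/280 = 0.2607 ≈ 26.1%, i.e. 26.1 map units.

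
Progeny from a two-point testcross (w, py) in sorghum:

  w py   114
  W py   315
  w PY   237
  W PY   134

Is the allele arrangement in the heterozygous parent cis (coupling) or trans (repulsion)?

The two most frequent classes are W py (315) and w PY (237); these are the parental (non-recombinant) types.
So the F1 carried W py on one chromosome and w PY on the other — the recessive alleles are on opposite chromosomes (trans / repulsion).

trans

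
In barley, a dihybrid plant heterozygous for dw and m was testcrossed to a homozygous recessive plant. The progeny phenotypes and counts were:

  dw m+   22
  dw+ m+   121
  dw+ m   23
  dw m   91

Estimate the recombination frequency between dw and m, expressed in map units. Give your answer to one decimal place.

17.5 map units

The two most frequent classes, dw+ m+ (121) and dw m (91), are the parental types, so the F1 was dw+ m+ / dw m.
The recombinant classes are dw+ m and dw m+: 23 + 22 = 45.
Recombination frequency = 45/257 = 0.1751 ≈ 17.5%, i.e. 17.5 map units.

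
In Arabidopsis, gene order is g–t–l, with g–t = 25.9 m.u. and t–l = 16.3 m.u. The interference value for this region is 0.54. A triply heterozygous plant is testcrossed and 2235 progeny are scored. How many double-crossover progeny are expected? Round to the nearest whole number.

43

Map distances give recombination frequencies of 0.259 and 0.163 for the two intervals.
With interference 0.54 (so coincidence = 0.46), expected double-crossover frequency = 0.259 × 0.163 × 0.46 = 0.01942.
Expected number = 0.01942 × 2235 = 43.40 ≈ 43.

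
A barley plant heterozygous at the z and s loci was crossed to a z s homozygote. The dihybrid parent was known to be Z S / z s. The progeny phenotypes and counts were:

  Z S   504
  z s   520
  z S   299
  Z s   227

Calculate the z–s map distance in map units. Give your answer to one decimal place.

The recombinant classes are Z s and z S: 227 + 299 = 526.
Recombination frequency = 526/1550 = 0.3394 ≈ 33.9%, i.e. 33.9 map units.

33.9 map units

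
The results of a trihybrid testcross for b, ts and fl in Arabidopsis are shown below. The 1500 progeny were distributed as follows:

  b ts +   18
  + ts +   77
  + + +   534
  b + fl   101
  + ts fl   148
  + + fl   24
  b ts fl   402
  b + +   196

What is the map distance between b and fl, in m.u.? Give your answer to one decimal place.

The two most frequent reciprocal classes, b ts fl and + + +, are the parental types, so the F1 was b ts fl / + + +.
The two rarest classes, b ts + and + + fl, are the double crossovers. Comparing them with the parentals, only the fl allele has switched, so fl is the middle locus and the order is ts – fl – b.
Crossovers in the fl–b interval produce the single-crossover classes + ts fl and b + + (148 + 196 = 344) plus the double crossovers (42).
RF(fl–b) = (344 + 42) / 1500 = 386/1500 = 0.2573 → 25.7 m.u.

25.7 m.u.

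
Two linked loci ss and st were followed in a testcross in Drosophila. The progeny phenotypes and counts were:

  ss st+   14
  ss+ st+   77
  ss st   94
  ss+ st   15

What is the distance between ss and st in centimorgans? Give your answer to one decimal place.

The two most frequent classes, ss+ st+ (77) and ss st (94), are the parental types, so the F1 was ss+ st+ / ss st.
The recombinant classes are ss+ st and ss st+: 15 + 14 = 29.
Recombination frequency = 29/200 = 0.1450 ≈ 14.5%, i.e. 14.5 centimorgans.

14.5 centimorgans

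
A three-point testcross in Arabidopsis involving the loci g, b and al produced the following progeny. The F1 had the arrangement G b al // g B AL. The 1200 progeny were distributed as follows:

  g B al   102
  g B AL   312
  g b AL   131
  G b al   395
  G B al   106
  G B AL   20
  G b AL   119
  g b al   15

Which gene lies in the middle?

The two rarest classes, g b al and G B AL, are the double crossovers. Comparing them with the parentals, only the g allele has switched, so g is the middle locus and the order is al – g – b.

g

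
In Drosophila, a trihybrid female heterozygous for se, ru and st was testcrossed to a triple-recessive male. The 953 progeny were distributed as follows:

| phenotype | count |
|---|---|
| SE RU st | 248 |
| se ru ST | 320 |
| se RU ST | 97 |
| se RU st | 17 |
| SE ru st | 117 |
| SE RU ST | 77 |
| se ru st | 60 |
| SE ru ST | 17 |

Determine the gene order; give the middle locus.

The two most frequent reciprocal classes, se ru ST and SE RU st, are the parental types, so the F1 was se ru ST / SE RU st.
The two rarest classes, SE ru ST and se RU st, are the double crossovers. Comparing them with the parentals, only the se allele has switched, so se is the middle locus and the order is ru – se – st.

se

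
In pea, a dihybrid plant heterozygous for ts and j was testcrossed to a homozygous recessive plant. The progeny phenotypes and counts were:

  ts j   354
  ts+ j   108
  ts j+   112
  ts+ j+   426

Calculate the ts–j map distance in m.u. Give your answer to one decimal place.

The two most frequent classes, ts+ j+ (426) and ts j (354), are the parental types, so the F1 was ts+ j+ / ts j.
The recombinant classes are ts+ j and ts j+: 108 + 112 = 220.
Recombination frequency = 220/1000 = 0.2200 ≈ 22.0%, i.e. 22.0 m.u.

22.0 m.u.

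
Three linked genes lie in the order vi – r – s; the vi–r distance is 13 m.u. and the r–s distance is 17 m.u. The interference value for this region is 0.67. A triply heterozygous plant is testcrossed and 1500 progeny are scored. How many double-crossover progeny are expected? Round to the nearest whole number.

Map distances give recombination frequencies of 0.130 and 0.170 for the two intervals.
With interference 0.67 (so coincidence = 0.33), expected double-crossover frequency = 0.130 × 0.170 × 0.33 = 0.00729.
Expected number = 0.00729 × 1500 = 10.94 ≈ 11.

11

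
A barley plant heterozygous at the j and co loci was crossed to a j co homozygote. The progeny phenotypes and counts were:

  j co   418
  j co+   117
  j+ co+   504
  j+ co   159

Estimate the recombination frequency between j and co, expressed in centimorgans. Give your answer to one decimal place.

23.0 centimorgans

The two most frequent classes, j+ co+ (504) and j co (418), are the parental types, so the F1 was j+ co+ / j co.
The recombinant classes are j+ co and j co+: 159 + 117 = 276.
Recombination frequency = 276/1198 = 0.2304 ≈ 23.0%, i.e. 23.0 centimorgans.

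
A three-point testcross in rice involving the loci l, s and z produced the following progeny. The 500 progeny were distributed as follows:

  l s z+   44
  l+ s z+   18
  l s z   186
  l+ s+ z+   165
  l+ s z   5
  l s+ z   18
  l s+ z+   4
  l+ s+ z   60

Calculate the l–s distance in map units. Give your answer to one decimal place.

9.0 map units

The two most frequent reciprocal classes, l s z and l+ s+ z+, are the parental types, so the F1 was l s z / l+ s+ z+.
The two rarest classes, l+ s z and l s+ z+, are the double crossovers. Comparing them with the parentals, only the l allele has switched, so l is the middle locus and the order is s – l – z.
Crossovers in the s–l interval produce the single-crossover classes l s+ z and l+ s z+ (18 + 18 = 36) plus the double crossovers (9).
RF(s–l) = (36 + 9) / 500 = 45/500 = 0.0900 → 9.0 map units.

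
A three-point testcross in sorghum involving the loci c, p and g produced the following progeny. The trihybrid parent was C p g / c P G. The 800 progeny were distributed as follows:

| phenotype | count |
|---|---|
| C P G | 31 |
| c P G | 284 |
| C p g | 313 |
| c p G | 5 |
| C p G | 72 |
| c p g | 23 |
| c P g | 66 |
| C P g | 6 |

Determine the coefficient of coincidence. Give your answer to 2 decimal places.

The two rarest classes, C P g and c p G, are the double crossovers. Comparing them with the parentals, only the p allele has switched, so p is the middle locus and the order is c – p – g.
c–p: (54 + 11)/800 = 0.0813; p–g: (138 + 11)/800 = 0.1862.
Expected DCO frequency = 0.0813 × 0.1862 ≈ 0.01514; observed = 11/800 ≈ 0.01375.
Coefficient of coincidence = 0.01375/0.01514 ≈ 0.91.

0.91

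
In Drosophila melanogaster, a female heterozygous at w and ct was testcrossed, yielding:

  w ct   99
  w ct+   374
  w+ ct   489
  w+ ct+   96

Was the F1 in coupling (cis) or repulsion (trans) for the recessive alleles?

The two most frequent classes are w+ ct (489) and w ct+ (374); these are the parental (non-recombinant) types.
So the F1 carried w+ ct on one chromosome and w ct+ on the other — the recessive alleles are on opposite chromosomes (trans / repulsion).

trans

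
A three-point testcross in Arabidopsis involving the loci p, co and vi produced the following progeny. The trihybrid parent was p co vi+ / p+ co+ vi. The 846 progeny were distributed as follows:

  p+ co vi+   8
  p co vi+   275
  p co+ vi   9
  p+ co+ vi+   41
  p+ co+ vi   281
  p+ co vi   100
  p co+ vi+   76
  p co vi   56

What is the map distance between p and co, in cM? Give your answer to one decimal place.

22.8 cM

The two rarest classes, p+ co vi+ and p co+ vi, are the double crossovers. Comparing them with the parentals, only the p allele has switched, so p is the middle locus and the order is vi – p – co.
Crossovers in the p–co interval produce the single-crossover classes p co+ vi+ and p+ co vi (76 + 100 = 176) plus the double crossovers (17).
RF(p–co) = (176 + 17) / 846 = 193/846 = 0.2281 → 22.8 cM.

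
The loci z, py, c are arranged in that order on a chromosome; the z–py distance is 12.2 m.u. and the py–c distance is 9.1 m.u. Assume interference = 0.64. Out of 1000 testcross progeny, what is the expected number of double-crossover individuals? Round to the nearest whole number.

4

Map distances give recombination frequencies of 0.122 and 0.091 for the two intervals.
With interference 0.64 (so coincidence = 0.36), expected double-crossover frequency = 0.122 × 0.091 × 0.36 = 0.00400.
Expected number = 0.00400 × 1000 = 4.00 ≈ 4.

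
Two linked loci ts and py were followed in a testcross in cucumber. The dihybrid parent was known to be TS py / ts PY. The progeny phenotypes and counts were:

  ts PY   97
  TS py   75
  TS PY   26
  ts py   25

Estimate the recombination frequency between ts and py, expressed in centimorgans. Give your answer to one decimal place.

22.9 centimorgans

The recombinant classes are TS PY and ts py: 26 + 25 = 51.
Recombination frequency = 51/223 = 0.2287 ≈ 22.9%, i.e. 22.9 centimorgans.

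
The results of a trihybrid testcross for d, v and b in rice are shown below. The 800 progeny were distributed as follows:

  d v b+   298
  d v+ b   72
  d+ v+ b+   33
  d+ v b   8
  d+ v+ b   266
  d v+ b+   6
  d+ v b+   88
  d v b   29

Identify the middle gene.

v

The two most frequent reciprocal classes, d v b+ and d+ v+ b, are the parental types, so the F1 was d v b+ / d+ v+ b.
The two rarest classes, d v+ b+ and d+ v b, are the double crossovers. Comparing them with the parentals, only the v allele has switched, so v is the middle locus and the order is b – v – d.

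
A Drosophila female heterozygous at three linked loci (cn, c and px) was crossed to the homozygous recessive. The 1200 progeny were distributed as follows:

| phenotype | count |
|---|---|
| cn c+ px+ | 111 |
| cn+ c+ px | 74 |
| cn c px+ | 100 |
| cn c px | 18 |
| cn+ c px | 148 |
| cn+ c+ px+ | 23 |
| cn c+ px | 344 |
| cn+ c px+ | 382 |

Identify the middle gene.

The two most frequent reciprocal classes, cn+ c px+ and cn c+ px, are the parental types, so the F1 was cn+ c px+ / cn c+ px.
The two rarest classes, cn+ c+ px+ and cn c px, are the double crossovers. Comparing them with the parentals, only the c allele has switched, so c is the middle locus and the order is px – c – cn.

c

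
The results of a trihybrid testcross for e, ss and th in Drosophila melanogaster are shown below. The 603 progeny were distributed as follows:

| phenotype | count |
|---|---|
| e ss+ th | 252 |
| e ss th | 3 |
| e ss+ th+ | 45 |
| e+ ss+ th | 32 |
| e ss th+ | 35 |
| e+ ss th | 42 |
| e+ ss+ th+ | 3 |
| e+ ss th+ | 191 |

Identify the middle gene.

ss

The two most frequent reciprocal classes, e+ ss th+ and e ss+ th, are the parental types, so the F1 was e+ ss th+ / e ss+ th.
The two rarest classes, e+ ss+ th+ and e ss th, are the double crossovers. Comparing them with the parentals, only the ss allele has switched, so ss is the middle locus and the order is e – ss – th.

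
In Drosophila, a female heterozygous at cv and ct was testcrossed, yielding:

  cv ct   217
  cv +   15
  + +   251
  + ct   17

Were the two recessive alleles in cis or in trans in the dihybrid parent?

The two most frequent classes are + + (251) and cv ct (217); these are the parental (non-recombinant) types.
So the F1 carried + + on one chromosome and cv ct on the other — the recessive alleles are on the same chromosome (cis / coupling).

cis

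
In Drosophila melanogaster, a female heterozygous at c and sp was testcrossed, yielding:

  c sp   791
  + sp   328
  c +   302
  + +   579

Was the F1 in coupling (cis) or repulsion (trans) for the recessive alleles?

The two most frequent classes are + + (579) and c sp (791); these are the parental (non-recombinant) types.
So the F1 carried + + on one chromosome and c sp on the other — the recessive alleles are on the same chromosome (cis / coupling).

cis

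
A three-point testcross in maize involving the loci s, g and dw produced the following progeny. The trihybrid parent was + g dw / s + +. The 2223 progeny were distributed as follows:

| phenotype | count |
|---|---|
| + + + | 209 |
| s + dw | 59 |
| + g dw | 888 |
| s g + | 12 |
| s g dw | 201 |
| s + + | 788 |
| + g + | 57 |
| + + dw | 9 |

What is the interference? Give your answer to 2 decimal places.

The two rarest classes, + + dw and s g +, are the double crossovers. Comparing them with the parentals, only the g allele has switched, so g is the middle locus and the order is dw – g – s.
dw–g: (116 + 21)/2223 = 0.0616; g–s: (410 + 21)/2223 = 0.1939.
Expected DCO frequency = 0.0616 × 0.1939 ≈ 0.01194; observed = 21/2223 ≈ 0.00945.
Coefficient of coincidence = 0.00945/0.01194 ≈ 0.79; interference = 1 − 0.79 = 0.21.

0.21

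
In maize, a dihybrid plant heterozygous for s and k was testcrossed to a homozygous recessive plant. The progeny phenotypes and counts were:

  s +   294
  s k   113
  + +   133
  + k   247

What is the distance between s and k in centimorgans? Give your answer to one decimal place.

The two most frequent classes, + k (247) and s + (294), are the parental types, so the F1 was + k / s +.
The recombinant classes are + + and s k: 133 + 113 = 246.
Recombination frequency = 246/787 = 0.3126 ≈ 31.3%, i.e. 31.3 centimorgans.

31.3 centimorgans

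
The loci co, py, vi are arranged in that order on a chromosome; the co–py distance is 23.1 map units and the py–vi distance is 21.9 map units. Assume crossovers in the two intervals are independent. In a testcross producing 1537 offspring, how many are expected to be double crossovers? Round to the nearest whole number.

78

Map distances give recombination frequencies of 0.231 and 0.219 for the two intervals.
With no interference, expected double-crossover frequency = 0.231 × 0.219 = 0.05059.
Expected number = 0.05059 × 1537 = 77.76 ≈ 78.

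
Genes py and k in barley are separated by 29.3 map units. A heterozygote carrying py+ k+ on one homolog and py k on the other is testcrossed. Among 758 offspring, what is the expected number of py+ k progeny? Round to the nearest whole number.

111

A map distance of 29.3 map units corresponds to a recombination frequency of 0.293.
The F1 is py+ k+ / py k, so py+ k is a recombinant gamete class with expected frequency r/2 = 0.293/2 = 0.1465.
Expected number = 0.1465 × 758 = 111.05 ≈ 111.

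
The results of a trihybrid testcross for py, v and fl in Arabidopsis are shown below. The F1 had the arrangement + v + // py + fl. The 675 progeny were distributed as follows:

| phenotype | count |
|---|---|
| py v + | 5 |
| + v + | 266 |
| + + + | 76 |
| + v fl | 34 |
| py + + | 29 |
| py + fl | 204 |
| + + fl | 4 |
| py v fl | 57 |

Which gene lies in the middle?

py

The two rarest classes, py v + and + + fl, are the double crossovers. Comparing them with the parentals, only the py allele has switched, so py is the middle locus and the order is v – py – fl.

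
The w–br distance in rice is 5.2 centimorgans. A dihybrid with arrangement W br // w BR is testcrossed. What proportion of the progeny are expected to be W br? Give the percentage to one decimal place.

A map distance of 5.2 centimorgans corresponds to a recombination frequency of 0.052.
The F1 is W br / w BR, so W br is a parental gamete class with expected frequency (1 − r)/2 = 0.948/2 = 0.4740.
That is 0.4740 = 47.4% of the progeny.

47.4%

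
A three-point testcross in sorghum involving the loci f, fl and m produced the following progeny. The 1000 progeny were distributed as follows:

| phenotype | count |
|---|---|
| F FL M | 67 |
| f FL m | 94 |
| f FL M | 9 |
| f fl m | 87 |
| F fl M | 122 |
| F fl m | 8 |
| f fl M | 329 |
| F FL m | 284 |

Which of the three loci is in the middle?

fl

The two most frequent reciprocal classes, f fl M and F FL m, are the parental types, so the F1 was f fl M / F FL m.
The two rarest classes, f FL M and F fl m, are the double crossovers. Comparing them with the parentals, only the fl allele has switched, so fl is the middle locus and the order is m – fl – f.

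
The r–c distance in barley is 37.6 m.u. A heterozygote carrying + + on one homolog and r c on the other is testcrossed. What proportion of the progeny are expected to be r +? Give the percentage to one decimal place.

A map distance of 37.6 m.u. corresponds to a recombination frequency of 0.376.
The F1 is + + / r c, so r + is a recombinant gamete class with expected frequency r/2 = 0.376/2 = 0.1880.
That is 0.1880 = 18.8% of the progeny.

18.8%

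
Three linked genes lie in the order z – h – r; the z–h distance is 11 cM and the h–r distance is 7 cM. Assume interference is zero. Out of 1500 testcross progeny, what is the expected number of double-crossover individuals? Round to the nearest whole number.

12

Map distances give recombination frequencies of 0.110 and 0.070 for the two intervals.
With no interference, expected double-crossover frequency = 0.110 × 0.070 = 0.00770.
Expected number = 0.00770 × 1500 = 11.55 ≈ 12.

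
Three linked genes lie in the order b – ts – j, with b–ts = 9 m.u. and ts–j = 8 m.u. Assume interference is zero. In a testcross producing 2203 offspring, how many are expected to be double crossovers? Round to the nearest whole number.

16

Map distances give recombination frequencies of 0.090 and 0.080 for the two intervals.
With no interference, expected double-crossover frequency = 0.090 × 0.080 = 0.00720.
Expected number = 0.00720 × 2203 = 15.86 ≈ 16.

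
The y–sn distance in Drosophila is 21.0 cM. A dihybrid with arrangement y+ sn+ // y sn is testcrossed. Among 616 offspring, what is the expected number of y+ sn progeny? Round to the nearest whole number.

65

A map distance of 21.0 cM corresponds to a recombination frequency of 0.210.
The F1 is y+ sn+ / y sn, so y+ sn is a recombinant gamete class with expected frequency r/2 = 0.210/2 = 0.1050.
Expected number = 0.1050 × 616 = 64.68 ≈ 65.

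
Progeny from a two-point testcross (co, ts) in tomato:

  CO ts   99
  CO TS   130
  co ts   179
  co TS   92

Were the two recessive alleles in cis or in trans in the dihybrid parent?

cis

The two most frequent classes are CO TS (130) and co ts (179); these are the parental (non-recombinant) types.
So the F1 carried CO TS on one chromosome and co ts on the other — the recessive alleles are on the same chromosome (cis / coupling).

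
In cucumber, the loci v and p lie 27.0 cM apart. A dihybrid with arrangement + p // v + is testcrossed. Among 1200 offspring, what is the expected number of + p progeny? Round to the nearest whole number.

438

A map distance of 27.0 cM corresponds to a recombination frequency of 0.270.
The F1 is + p / v +, so + p is a parental gamete class with expected frequency (1 − r)/2 = 0.730/2 = 0.3650.
Expected number = 0.3650 × 1200 = 438.00 ≈ 438.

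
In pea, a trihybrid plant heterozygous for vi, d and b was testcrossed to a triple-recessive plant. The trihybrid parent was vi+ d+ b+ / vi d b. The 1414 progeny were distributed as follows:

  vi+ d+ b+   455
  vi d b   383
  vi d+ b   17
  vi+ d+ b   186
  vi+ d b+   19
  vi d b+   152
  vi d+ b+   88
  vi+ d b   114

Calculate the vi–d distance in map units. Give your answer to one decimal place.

16.8 map units

The two rarest classes, vi+ d b+ and vi d+ b, are the double crossovers. Comparing them with the parentals, only the d allele has switched, so d is the middle locus and the order is b – d – vi.
Crossovers in the d–vi interval produce the single-crossover classes vi d+ b+ and vi+ d b (88 + 114 = 202) plus the double crossovers (36).
RF(d–vi) = (202 + 36) / 1414 = 238/1414 = 0.1683 → 16.8 map units.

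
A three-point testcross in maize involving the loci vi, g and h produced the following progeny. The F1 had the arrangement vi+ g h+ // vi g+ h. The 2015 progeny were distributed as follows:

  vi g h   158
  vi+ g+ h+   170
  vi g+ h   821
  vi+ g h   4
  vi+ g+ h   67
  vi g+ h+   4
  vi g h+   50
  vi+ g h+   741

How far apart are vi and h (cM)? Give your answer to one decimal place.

6.2 cM

The two rarest classes, vi+ g h and vi g+ h+, are the double crossovers. Comparing them with the parentals, only the h allele has switched, so h is the middle locus and the order is vi – h – g.
Crossovers in the vi–h interval produce the single-crossover classes vi g h+ and vi+ g+ h (50 + 67 = 117) plus the double crossovers (8).
RF(vi–h) = (117 + 8) / 2015 = 125/2015 = 0.0620 → 6.2 cM.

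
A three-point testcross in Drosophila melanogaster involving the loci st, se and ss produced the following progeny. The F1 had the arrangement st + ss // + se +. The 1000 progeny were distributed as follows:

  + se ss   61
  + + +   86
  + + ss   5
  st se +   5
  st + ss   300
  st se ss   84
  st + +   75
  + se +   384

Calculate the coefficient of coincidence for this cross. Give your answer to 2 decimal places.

The two rarest classes, + + ss and st se +, are the double crossovers. Comparing them with the parentals, only the st allele has switched, so st is the middle locus and the order is se – st – ss.
se–st: (170 + 10)/1000 = 0.1800; st–ss: (136 + 10)/1000 = 0.1460.
Expected DCO frequency = 0.1800 × 0.1460 ≈ 0.02628; observed = 10/1000 ≈ 0.01000.
Coefficient of coincidence = 0.01000/0.02628 ≈ 0.38.

0.38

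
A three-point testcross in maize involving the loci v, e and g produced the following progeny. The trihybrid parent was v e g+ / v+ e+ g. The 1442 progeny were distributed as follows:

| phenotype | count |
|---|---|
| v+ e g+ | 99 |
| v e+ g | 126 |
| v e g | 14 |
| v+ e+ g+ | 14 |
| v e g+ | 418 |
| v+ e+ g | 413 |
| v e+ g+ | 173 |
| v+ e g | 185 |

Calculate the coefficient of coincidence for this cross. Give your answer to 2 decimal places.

The two rarest classes, v e g and v+ e+ g+, are the double crossovers. Comparing them with the parentals, only the g allele has switched, so g is the middle locus and the order is e – g – v.
e–g: (358 + 28)/1442 = 0.2677; g–v: (225 + 28)/1442 = 0.1755.
Expected DCO frequency = 0.2677 × 0.1755 ≈ 0.04698; observed = 28/1442 ≈ 0.01942.
Coefficient of coincidence = 0.01942/0.04698 ≈ 0.41.

0.41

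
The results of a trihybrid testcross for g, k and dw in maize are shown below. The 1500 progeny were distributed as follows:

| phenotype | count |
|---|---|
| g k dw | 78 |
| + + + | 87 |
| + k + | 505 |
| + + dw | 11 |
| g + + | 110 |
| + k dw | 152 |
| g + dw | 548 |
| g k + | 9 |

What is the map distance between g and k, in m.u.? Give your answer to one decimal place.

12.3 m.u.

The two most frequent reciprocal classes, g + dw and + k +, are the parental types, so the F1 was g + dw / + k +.
The two rarest classes, + + dw and g k +, are the double crossovers. Comparing them with the parentals, only the g allele has switched, so g is the middle locus and the order is dw – g – k.
Crossovers in the g–k interval produce the single-crossover classes g k dw and + + + (78 + 87 = 165) plus the double crossovers (20).
RF(g–k) = (165 + 20) / 1500 = 185/1500 = 0.1233 → 12.3 m.u.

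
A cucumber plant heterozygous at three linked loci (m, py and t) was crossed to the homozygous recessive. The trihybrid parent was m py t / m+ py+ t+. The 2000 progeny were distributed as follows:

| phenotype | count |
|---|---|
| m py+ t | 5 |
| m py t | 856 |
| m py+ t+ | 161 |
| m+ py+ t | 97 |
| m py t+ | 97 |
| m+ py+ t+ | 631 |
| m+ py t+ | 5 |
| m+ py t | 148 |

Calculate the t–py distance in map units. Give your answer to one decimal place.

10.2 map units

The two rarest classes, m py+ t and m+ py t+, are the double crossovers. Comparing them with the parentals, only the py allele has switched, so py is the middle locus and the order is t – py – m.
Crossovers in the t–py interval produce the single-crossover classes m py t+ and m+ py+ t (97 + 97 = 194) plus the double crossovers (10).
RF(t–py) = (194 + 10) / 2000 = 204/2000 = 0.1020 → 10.2 map units.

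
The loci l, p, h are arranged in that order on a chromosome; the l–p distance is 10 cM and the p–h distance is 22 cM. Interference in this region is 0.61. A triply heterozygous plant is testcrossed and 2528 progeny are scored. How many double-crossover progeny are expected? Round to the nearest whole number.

Map distances give recombination frequencies of 0.100 and 0.220 for the two intervals.
With interference 0.61 (so coincidence = 0.39), expected double-crossover frequency = 0.100 × 0.220 × 0.39 = 0.00858.
Expected number = 0.00858 × 2528 = 21.69 ≈ 22.

22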